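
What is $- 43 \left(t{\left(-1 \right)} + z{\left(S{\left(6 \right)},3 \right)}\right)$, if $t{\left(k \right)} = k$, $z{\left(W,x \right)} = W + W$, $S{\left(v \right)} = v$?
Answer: $-473$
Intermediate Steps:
$z{\left(W,x \right)} = 2 W$
$- 43 \left(t{\left(-1 \right)} + z{\left(S{\left(6 \right)},3 \right)}\right) = - 43 \left(-1 + 2 \cdot 6\right) = - 43 \left(-1 + 12\right) = \left(-43\right) 11 = -473$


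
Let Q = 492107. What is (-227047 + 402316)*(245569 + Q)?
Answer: 129291734844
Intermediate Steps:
(-227047 + 402316)*(245569 + Q) = (-227047 + 402316)*(245569 + 492107) = 175269*737676 = 129291734844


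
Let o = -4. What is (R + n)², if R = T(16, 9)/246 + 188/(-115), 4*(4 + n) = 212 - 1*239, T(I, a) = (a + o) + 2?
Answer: 488770172641/3201296400 ≈ 152.68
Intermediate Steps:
T(I, a) = -2 + a (T(I, a) = (a - 4) + 2 = (-4 + a) + 2 = -2 + a)
n = -43/4 (n = -4 + (212 - 1*239)/4 = -4 + (212 - 239)/4 = -4 + (¼)*(-27) = -4 - 27/4 = -43/4 ≈ -10.750)
R = -45443/28290 (R = (-2 + 9)/246 + 188/(-115) = 7*(1/246) + 188*(-1/115) = 7/246 - 188/115 = -45443/28290 ≈ -1.6063)
(R + n)² = (-45443/28290 - 43/4)² = (-699121/56580)² = 488770172641/3201296400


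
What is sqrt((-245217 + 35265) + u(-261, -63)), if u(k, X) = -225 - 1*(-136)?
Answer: I*sqrt(210041) ≈ 458.3*I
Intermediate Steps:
u(k, X) = -89 (u(k, X) = -225 + 136 = -89)
sqrt((-245217 + 35265) + u(-261, -63)) = sqrt((-245217 + 35265) - 89) = sqrt(-209952 - 89) = sqrt(-210041) = I*sqrt(210041)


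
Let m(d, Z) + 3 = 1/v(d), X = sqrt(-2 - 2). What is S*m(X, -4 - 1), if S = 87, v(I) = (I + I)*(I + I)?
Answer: -4263/16 ≈ -266.44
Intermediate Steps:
v(I) = 4*I**2 (v(I) = (2*I)*(2*I) = 4*I**2)
X = 2*I (X = sqrt(-4) = 2*I ≈ 2.0*I)
m(d, Z) = -3 + 1/(4*d**2)
S*m(X, -4 - 1) = 87*(-3 + 1/(4*(2*I)**2)) = 87*(-3 + (1/4)*(-1/4)) = 87*(-3 - 1/16) = 87*(-49/16) = -4263/16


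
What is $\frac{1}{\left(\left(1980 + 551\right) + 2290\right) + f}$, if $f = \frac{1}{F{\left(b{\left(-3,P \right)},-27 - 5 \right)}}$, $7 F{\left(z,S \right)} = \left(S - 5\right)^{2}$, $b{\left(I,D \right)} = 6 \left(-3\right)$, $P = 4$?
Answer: $\frac{1369}{6599956} \approx 0.00020743$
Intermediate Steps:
$b{\left(I,D \right)} = -18$
$F{\left(z,S \right)} = \frac{\left(-5 + S\right)^{2}}{7}$ ($F{\left(z,S \right)} = \frac{\left(S - 5\right)^{2}}{7} = \frac{\left(-5 + S\right)^{2}}{7}$)
$f = \frac{7}{1369}$ ($f = \frac{1}{\frac{1}{7} \left(-5 - 32\right)^{2}} = \frac{1}{\frac{1}{7} \left(-37\right)^{2}} = \frac{1}{\frac{1}{7} \cdot 1369} = \frac{1}{\frac{1369}{7}} = \frac{7}{1369} \approx 0.0051132$)
$\frac{1}{\left(\left(1980 + 551\right) + 2290\right) + f} = \frac{1}{\left(\left(1980 + 551\right) + 2290\right) + \frac{7}{1369}} = \frac{1}{\left(2531 + 2290\right) + \frac{7}{1369}} = \frac{1}{4821 + \frac{7}{1369}} = \frac{1}{\frac{6599956}{1369}} = \frac{1369}{6599956}$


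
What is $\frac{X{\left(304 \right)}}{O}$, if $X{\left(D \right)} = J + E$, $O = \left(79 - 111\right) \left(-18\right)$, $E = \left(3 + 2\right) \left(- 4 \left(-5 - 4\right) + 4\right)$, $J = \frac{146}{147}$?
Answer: $\frac{14773}{42336} \approx 0.34895$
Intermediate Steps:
$J = \frac{146}{147}$ ($J = 146 \cdot \frac{1}{147} = \frac{146}{147} \approx 0.9932$)
$E = 200$ ($E = 5 \left(\left(-4\right) \left(-9\right) + 4\right) = 5 \left(36 + 4\right) = 5 \cdot 40 = 200$)
$O = 576$ ($O = \left(-32\right) \left(-18\right) = 576$)
$X{\left(D \right)} = \frac{29546}{147}$ ($X{\left(D \right)} = \frac{146}{147} + 200 = \frac{29546}{147}$)
$\frac{X{\left(304 \right)}}{O} = \frac{29546}{147 \cdot 576} = \frac{29546}{147} \cdot \frac{1}{576} = \frac{14773}{42336}$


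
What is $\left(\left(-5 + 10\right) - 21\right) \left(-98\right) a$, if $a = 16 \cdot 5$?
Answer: $125440$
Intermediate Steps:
$a = 80$
$\left(\left(-5 + 10\right) - 21\right) \left(-98\right) a = \left(\left(-5 + 10\right) - 21\right) \left(-98\right) 80 = \left(5 - 21\right) \left(-98\right) 80 = \left(-16\right) \left(-98\right) 80 = 1568 \cdot 80 = 125440$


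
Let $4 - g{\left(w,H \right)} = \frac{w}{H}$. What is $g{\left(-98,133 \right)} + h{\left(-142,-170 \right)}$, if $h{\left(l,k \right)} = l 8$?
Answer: $- \frac{21494}{19} \approx -1131.3$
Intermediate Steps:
$g{\left(w,H \right)} = 4 - \frac{w}{H}$
$h{\left(l,k \right)} = 8 l$
$g{\left(-98,133 \right)} + h{\left(-142,-170 \right)} = \left(4 - - \frac{98}{133}\right) + 8 \left(-142\right) = \left(4 - \left(-98\right) \frac{1}{133}\right) - 1136 = \left(4 + \frac{14}{19}\right) - 1136 = \frac{90}{19} - 1136 = - \frac{21494}{19}$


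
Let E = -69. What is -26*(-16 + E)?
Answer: 2210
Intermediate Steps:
-26*(-16 + E) = -26*(-16 - 69) = -26*(-85) = 2210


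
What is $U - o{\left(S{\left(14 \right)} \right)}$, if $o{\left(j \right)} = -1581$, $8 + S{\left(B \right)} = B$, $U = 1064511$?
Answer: $1066092$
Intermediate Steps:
$S{\left(B \right)} = -8 + B$
$U - o{\left(S{\left(14 \right)} \right)} = 1064511 - -1581 = 1064511 + 1581 = 1066092$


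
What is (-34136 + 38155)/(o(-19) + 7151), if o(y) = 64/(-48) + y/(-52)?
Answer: 626964/1115405 ≈ 0.56210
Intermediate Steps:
o(y) = -4/3 - y/52 (o(y) = 64*(-1/48) + y*(-1/52) = -4/3 - y/52)
(-34136 + 38155)/(o(-19) + 7151) = (-34136 + 38155)/((-4/3 - 1/52*(-19)) + 7151) = 4019/((-4/3 + 19/52) + 7151) = 4019/(-151/156 + 7151) = 4019/(1115405/156) = 4019*(156/1115405) = 626964/1115405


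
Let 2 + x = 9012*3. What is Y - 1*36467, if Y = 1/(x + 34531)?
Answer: -2245090854/61565 ≈ -36467.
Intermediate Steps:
x = 27034 (x = -2 + 9012*3 = -2 + 27036 = 27034)
Y = 1/61565 (Y = 1/(27034 + 34531) = 1/61565 ≈ 1.6243e-5)
Y - 1*36467 = 1/61565 - 1*36467 = 1/61565 - 36467 = -2245090854/61565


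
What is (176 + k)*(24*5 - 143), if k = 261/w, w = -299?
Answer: -52363/13 ≈ -4027.9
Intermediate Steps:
k = -261/299 (k = 261/(-299) = 261*(-1/299) = -261/299 ≈ -0.87291)
(176 + k)*(24*5 - 143) = (176 - 261/299)*(24*5 - 143) = 52363*(120 - 143)/299 = (52363/299)*(-23) = -52363/13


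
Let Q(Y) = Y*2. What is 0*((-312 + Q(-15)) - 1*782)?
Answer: 0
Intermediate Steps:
Q(Y) = 2*Y
0*((-312 + Q(-15)) - 1*782) = 0*((-312 + 2*(-15)) - 1*782) = 0*((-312 - 30) - 782) = 0*(-342 - 782) = 0*(-1124) = 0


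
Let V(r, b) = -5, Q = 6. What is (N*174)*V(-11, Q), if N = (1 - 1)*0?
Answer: 0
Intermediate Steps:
N = 0 (N = 0*0 = 0)
(N*174)*V(-11, Q) = (0*174)*(-5) = 0*(-5) = 0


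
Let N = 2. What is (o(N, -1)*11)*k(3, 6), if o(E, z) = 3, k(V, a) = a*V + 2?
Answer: 660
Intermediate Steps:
k(V, a) = 2 + V*a (k(V, a) = V*a + 2 = 2 + V*a)
(o(N, -1)*11)*k(3, 6) = (3*11)*(2 + 3*6) = 33*(2 + 18) = 33*20 = 660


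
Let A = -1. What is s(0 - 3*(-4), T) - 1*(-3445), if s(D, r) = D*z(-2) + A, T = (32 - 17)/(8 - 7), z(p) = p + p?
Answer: 3396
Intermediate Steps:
z(p) = 2*p
T = 15 (T = 15/1 = 15*1 = 15)
s(D, r) = -1 - 4*D (s(D, r) = D*(2*(-2)) - 1 = D*(-4) - 1 = -4*D - 1 = -1 - 4*D)
s(0 - 3*(-4), T) - 1*(-3445) = (-1 - 4*(0 - 3*(-4))) - 1*(-3445) = (-1 - 4*(0 + 12)) + 3445 = (-1 - 4*12) + 3445 = (-1 - 48) + 3445 = -49 + 3445 = 3396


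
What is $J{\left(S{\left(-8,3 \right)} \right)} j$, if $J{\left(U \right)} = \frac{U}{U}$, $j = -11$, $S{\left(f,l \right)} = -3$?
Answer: $-11$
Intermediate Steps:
$J{\left(U \right)} = 1$
$J{\left(S{\left(-8,3 \right)} \right)} j = 1 \left(-11\right) = -11$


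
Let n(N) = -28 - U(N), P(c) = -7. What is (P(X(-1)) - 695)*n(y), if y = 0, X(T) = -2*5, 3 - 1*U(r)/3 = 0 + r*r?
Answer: 25974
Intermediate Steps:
U(r) = 9 - 3*r**2 (U(r) = 9 - 3*(0 + r*r) = 9 - 3*(0 + r**2) = 9 - 3*r**2)
X(T) = -10
n(N) = -37 + 3*N**2 (n(N) = -28 - (9 - 3*N**2) = -28 + (-9 + 3*N**2) = -37 + 3*N**2)
(P(X(-1)) - 695)*n(y) = (-7 - 695)*(-37 + 3*0**2) = -702*(-37 + 3*0) = -702*(-37 + 0) = -702*(-37) = 25974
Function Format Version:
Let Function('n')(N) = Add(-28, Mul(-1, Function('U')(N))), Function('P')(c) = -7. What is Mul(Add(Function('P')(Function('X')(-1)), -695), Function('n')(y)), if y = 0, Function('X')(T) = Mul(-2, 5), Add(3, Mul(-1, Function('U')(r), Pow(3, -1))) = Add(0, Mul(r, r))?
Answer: 25974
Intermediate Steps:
Function('U')(r) = Add(9, Mul(-3, Pow(r, 2))) (Function('U')(r) = Add(9, Mul(-3, Add(0, Mul(r, r)))) = Add(9, Mul(-3, Add(0, Pow(r, 2)))) = Add(9, Mul(-3, Pow(r, 2))))
Function('X')(T) = -10
Function('n')(N) = Add(-37, Mul(3, Pow(N, 2))) (Function('n')(N) = Add(-28, Mul(-1, Add(9, Mul(-3, Pow(N, 2))))) = Add(-28, Add(-9, Mul(3, Pow(N, 2)))) = Add(-37, Mul(3, Pow(N, 2))))
Mul(Add(Function('P')(Function('X')(-1)), -695), Function('n')(y)) = Mul(Add(-7, -695), Add(-37, Mul(3, Pow(0, 2)))) = Mul(-702, Add(-37, Mul(3, 0))) = Mul(-702, Add(-37, 0)) = Mul(-702, -37) = 25974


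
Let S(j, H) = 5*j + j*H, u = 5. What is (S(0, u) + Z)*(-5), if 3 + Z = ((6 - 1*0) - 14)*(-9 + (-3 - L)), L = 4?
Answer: -625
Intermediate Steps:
S(j, H) = 5*j + H*j
Z = 125 (Z = -3 + ((6 - 1*0) - 14)*(-9 + (-3 - 1*4)) = -3 + ((6 + 0) - 14)*(-9 + (-3 - 4)) = -3 + (6 - 14)*(-9 - 7) = -3 - 8*(-16) = -3 + 128 = 125)
(S(0, u) + Z)*(-5) = (0*(5 + 5) + 125)*(-5) = (0*10 + 125)*(-5) = (0 + 125)*(-5) = 125*(-5) = -625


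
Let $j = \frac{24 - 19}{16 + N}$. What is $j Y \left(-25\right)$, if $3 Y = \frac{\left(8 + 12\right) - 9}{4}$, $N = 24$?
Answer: $- \frac{275}{96} \approx -2.8646$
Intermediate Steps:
$j = \frac{1}{8}$ ($j = \frac{24 - 19}{16 + 24} = \frac{5}{40} = 5 \cdot \frac{1}{40} = \frac{1}{8} \approx 0.125$)
$Y = \frac{11}{12}$ ($Y = \frac{\left(\left(8 + 12\right) - 9\right) \frac{1}{4}}{3} = \frac{\left(20 - 9\right) \frac{1}{4}}{3} = \frac{11 \cdot \frac{1}{4}}{3} = \frac{1}{3} \cdot \frac{11}{4} = \frac{11}{12} \approx 0.91667$)
$j Y \left(-25\right) = \frac{1}{8} \cdot \frac{11}{12} \left(-25\right) = \frac{11}{96} \left(-25\right) = - \frac{275}{96}$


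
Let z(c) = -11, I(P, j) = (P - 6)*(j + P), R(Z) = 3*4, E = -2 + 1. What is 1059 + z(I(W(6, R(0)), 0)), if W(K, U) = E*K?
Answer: 1048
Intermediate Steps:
E = -1
R(Z) = 12
W(K, U) = -K
I(P, j) = (-6 + P)*(P + j)
1059 + z(I(W(6, R(0)), 0)) = 1059 - 11 = 1048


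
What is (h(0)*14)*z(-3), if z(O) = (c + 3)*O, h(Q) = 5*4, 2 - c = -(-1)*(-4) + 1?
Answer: -6720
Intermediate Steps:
c = 5 (c = 2 - (-(-1)*(-4) + 1) = 2 - (-1*4 + 1) = 2 - (-4 + 1) = 2 - 1*(-3) = 2 + 3 = 5)
h(Q) = 20
z(O) = 8*O (z(O) = (5 + 3)*O = 8*O)
(h(0)*14)*z(-3) = (20*14)*(8*(-3)) = 280*(-24) = -6720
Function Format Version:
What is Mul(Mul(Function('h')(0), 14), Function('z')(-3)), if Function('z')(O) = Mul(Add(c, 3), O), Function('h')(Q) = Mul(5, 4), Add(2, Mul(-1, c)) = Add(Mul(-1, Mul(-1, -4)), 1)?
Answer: -6720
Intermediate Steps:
c = 5 (c = Add(2, Mul(-1, Add(Mul(-1, Mul(-1, -4)), 1))) = Add(2, Mul(-1, Add(Mul(-1, 4), 1))) = Add(2, Mul(-1, Add(-4, 1))) = Add(2, Mul(-1, -3)) = Add(2, 3) = 5)
Function('h')(Q) = 20
Function('z')(O) = Mul(8, O) (Function('z')(O) = Mul(Add(5, 3), O) = Mul(8, O))
Mul(Mul(Function('h')(0), 14), Function('z')(-3)) = Mul(Mul(20, 14), Mul(8, -3)) = Mul(280, -24) = -6720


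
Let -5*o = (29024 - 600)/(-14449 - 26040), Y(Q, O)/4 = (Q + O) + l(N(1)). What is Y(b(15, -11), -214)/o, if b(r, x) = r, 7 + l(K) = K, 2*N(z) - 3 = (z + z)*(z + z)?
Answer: -4315275/748 ≈ -5769.1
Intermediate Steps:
N(z) = 3/2 + 2*z² (N(z) = 3/2 + ((z + z)*(z + z))/2 = 3/2 + ((2*z)*(2*z))/2 = 3/2 + (4*z²)/2 = 3/2 + 2*z²)
l(K) = -7 + K
Y(Q, O) = -14 + 4*O + 4*Q (Y(Q, O) = 4*((Q + O) + (-7 + (3/2 + 2*1²))) = 4*((O + Q) + (-7 + (3/2 + 2*1))) = 4*((O + Q) + (-7 + (3/2 + 2))) = 4*((O + Q) + (-7 + 7/2)) = 4*((O + Q) - 7/2) = 4*(-7/2 + O + Q) = -14 + 4*O + 4*Q)
o = 1496/10655 (o = -(29024 - 600)/(5*(-14449 - 26040)) = -28424/(5*(-40489)) = -28424*(-1)/(5*40489) = -⅕*(-1496/2131) = 1496/10655 ≈ 0.14040)
Y(b(15, -11), -214)/o = (-14 + 4*(-214) + 4*15)/(1496/10655) = (-14 - 856 + 60)*(10655/1496) = -810*10655/1496 = -4315275/748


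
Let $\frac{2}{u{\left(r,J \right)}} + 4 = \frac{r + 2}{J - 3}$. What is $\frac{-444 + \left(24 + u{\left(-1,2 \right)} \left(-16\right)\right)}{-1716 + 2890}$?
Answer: $- \frac{1034}{2935} \approx -0.3523$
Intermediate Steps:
$u{\left(r,J \right)} = \frac{2}{-4 + \frac{2 + r}{-3 + J}}$ ($u{\left(r,J \right)} = \frac{2}{-4 + \frac{r + 2}{J - 3}} = \frac{2}{-4 + \frac{2 + r}{-3 + J}}$)
$\frac{-444 + \left(24 + u{\left(-1,2 \right)} \left(-16\right)\right)}{-1716 + 2890} = \frac{-444 + \left(24 + \frac{2 \left(-3 + 2\right)}{14 - 1 - 8} \left(-16\right)\right)}{-1716 + 2890} = \frac{-444 + \left(24 + 2 \frac{1}{14 - 1 - 8} \left(-1\right) \left(-16\right)\right)}{1174} = \left(-444 + \left(24 + 2 \cdot \frac{1}{5} \left(-1\right) \left(-16\right)\right)\right) \frac{1}{1174} = \left(-444 + \left(24 - - \frac{32}{5}\right)\right) \frac{1}{1174} = \left(-444 + \left(24 + \frac{32}{5}\right)\right) \frac{1}{1174} = \left(-444 + \frac{152}{5}\right) \frac{1}{1174} = \left(- \frac{2068}{5}\right) \frac{1}{1174} = - \frac{1034}{2935}$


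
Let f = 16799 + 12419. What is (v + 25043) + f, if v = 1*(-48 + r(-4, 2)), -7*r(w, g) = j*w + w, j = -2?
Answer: 379487/7 ≈ 54212.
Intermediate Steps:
r(w, g) = w/7 (r(w, g) = -(-2*w + w)/7 = -(-1)*w/7 = w/7)
v = -340/7 (v = 1*(-48 + (⅐)*(-4)) = 1*(-48 - 4/7) = 1*(-340/7) = -340/7 ≈ -48.571)
f = 29218
(v + 25043) + f = (-340/7 + 25043) + 29218 = 174961/7 + 29218 = 379487/7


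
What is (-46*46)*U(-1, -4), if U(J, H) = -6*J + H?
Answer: -4232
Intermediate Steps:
U(J, H) = H - 6*J
(-46*46)*U(-1, -4) = (-46*46)*(-4 - 6*(-1)) = -2116*(-4 + 6) = -2116*2 = -4232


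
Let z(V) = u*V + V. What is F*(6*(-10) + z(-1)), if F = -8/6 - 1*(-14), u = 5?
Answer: -836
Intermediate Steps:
z(V) = 6*V (z(V) = 5*V + V = 6*V)
F = 38/3 (F = -8*⅙ + 14 = -4/3 + 14 = 38/3 ≈ 12.667)
F*(6*(-10) + z(-1)) = 38*(6*(-10) + 6*(-1))/3 = 38*(-60 - 6)/3 = (38/3)*(-66) = -836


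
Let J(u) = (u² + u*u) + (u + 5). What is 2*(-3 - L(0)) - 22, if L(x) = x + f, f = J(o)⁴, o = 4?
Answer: -5651550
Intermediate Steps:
J(u) = 5 + u + 2*u² (J(u) = (u² + u²) + (5 + u) = 2*u² + (5 + u) = 5 + u + 2*u²)
f = 2825761 (f = (5 + 4 + 2*4²)⁴ = (5 + 4 + 2*16)⁴ = (5 + 4 + 32)⁴ = 41⁴ = 2825761)
L(x) = 2825761 + x (L(x) = x + 2825761 = 2825761 + x)
2*(-3 - L(0)) - 22 = 2*(-3 - (2825761 + 0)) - 22 = 2*(-3 - 1*2825761) - 22 = 2*(-3 - 2825761) - 22 = 2*(-2825764) - 22 = -5651528 - 22 = -5651550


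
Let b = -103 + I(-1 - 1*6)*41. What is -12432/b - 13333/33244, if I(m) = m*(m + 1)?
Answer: -434875535/53822036 ≈ -8.0799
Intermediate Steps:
I(m) = m*(1 + m)
b = 1619 (b = -103 + ((-1 - 1*6)*(1 + (-1 - 1*6)))*41 = -103 + ((-1 - 6)*(1 + (-1 - 6)))*41 = -103 - 7*(1 - 7)*41 = -103 - 7*(-6)*41 = -103 + 42*41 = -103 + 1722 = 1619)
-12432/b - 13333/33244 = -12432/1619 - 13333/33244 = -434875535/53822036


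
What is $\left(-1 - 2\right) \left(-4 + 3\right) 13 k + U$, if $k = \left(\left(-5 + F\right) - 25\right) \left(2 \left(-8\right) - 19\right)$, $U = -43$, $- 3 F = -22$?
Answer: $30897$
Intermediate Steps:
$F = \frac{22}{3}$ ($F = \left(- \frac{1}{3}\right) \left(-22\right) = \frac{22}{3} \approx 7.3333$)
$k = \frac{2380}{3}$ ($k = \left(\left(-5 + \frac{22}{3}\right) - 25\right) \left(2 \left(-8\right) - 19\right) = \left(\frac{7}{3} - 25\right) \left(-16 - 19\right) = \left(- \frac{68}{3}\right) \left(-35\right) = \frac{2380}{3} \approx 793.33$)
$\left(-1 - 2\right) \left(-4 + 3\right) 13 k + U = \left(-1 - 2\right) \left(-4 + 3\right) 13 \cdot \frac{2380}{3} - 43 = \left(-3\right) \left(-1\right) 13 \cdot \frac{2380}{3} - 43 = 3 \cdot 13 \cdot \frac{2380}{3} - 43 = 39 \cdot \frac{2380}{3} - 43 = 30940 - 43 = 30897$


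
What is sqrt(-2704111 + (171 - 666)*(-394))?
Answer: I*sqrt(2509081) ≈ 1584.0*I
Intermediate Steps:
sqrt(-2704111 + (171 - 666)*(-394)) = sqrt(-2704111 - 495*(-394)) = sqrt(-2704111 + 195030) = sqrt(-2509081) = I*sqrt(2509081)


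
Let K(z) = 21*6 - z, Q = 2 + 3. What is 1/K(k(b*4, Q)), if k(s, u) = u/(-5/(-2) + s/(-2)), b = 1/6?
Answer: 13/1608 ≈ 0.0080846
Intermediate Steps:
b = ⅙ ≈ 0.16667
Q = 5
k(s, u) = u/(5/2 - s/2) (k(s, u) = u/(-5*(-½) + s*(-½)) = u/(5/2 - s/2))
K(z) = 126 - z
1/K(k(b*4, Q)) = 1/(126 - (-2)*5/(-5 + (⅙)*4)) = 1/(126 - (-2)*5/(-5 + ⅔)) = 1/(126 - (-2)*5/(-13/3)) = 1/(126 - (-2)*5*(-3)/13) = 1/(126 - 1*30/13) = 1/(126 - 30/13) = 1/(1608/13) = 13/1608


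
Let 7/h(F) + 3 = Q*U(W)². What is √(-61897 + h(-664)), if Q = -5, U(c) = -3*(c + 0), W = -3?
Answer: I*√2575906266/204 ≈ 248.79*I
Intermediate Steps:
U(c) = -3*c
h(F) = -7/408 (h(F) = 7/(-3 - 5*(-3*(-3))²) = 7/(-3 - 5*9²) = 7/(-3 - 5*81) = 7/(-3 - 405) = 7/(-408) = 7*(-1/408) = -7/408)
√(-61897 + h(-664)) = √(-61897 - 7/408) = √(-25253983/408) = I*√2575906266/204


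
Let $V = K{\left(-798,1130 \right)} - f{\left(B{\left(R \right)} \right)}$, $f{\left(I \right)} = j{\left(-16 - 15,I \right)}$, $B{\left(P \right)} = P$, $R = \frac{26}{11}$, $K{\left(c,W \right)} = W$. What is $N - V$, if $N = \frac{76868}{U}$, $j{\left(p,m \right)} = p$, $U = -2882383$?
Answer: $- \frac{3346523531}{2882383} \approx -1161.0$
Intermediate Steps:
$R = \frac{26}{11}$ ($R = 26 \cdot \frac{1}{11} = \frac{26}{11} \approx 2.3636$)
$f{\left(I \right)} = -31$ ($f{\left(I \right)} = -16 - 15 = -31$)
$V = 1161$ ($V = 1130 - -31 = 1130 + 31 = 1161$)
$N = - \frac{76868}{2882383}$ ($N = \frac{76868}{-2882383} = 76868 \left(- \frac{1}{2882383}\right) = - \frac{76868}{2882383} \approx -0.026668$)
$N - V = - \frac{76868}{2882383} - 1161 = - \frac{3346523531}{2882383}$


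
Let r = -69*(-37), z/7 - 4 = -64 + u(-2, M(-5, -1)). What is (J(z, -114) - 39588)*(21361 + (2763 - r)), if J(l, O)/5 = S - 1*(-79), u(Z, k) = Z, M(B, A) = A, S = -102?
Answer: -856433413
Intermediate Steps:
z = -434 (z = 28 + 7*(-64 - 2) = 28 + 7*(-66) = 28 - 462 = -434)
J(l, O) = -115 (J(l, O) = 5*(-102 - 1*(-79)) = 5*(-102 + 79) = 5*(-23) = -115)
r = 2553
(J(z, -114) - 39588)*(21361 + (2763 - r)) = (-115 - 39588)*(21361 + (2763 - 1*2553)) = -39703*(21361 + (2763 - 2553)) = -39703*(21361 + 210) = -39703*21571 = -856433413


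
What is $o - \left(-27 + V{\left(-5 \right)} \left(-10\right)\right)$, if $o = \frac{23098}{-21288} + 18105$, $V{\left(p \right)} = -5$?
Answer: $\frac{192453259}{10644} \approx 18081.0$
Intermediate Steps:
$o = \frac{192698071}{10644}$ ($o = 23098 \left(- \frac{1}{21288}\right) + 18105 = - \frac{11549}{10644} + 18105 = \frac{192698071}{10644} \approx 18104.0$)
$o - \left(-27 + V{\left(-5 \right)} \left(-10\right)\right) = \frac{192698071}{10644} - \left(-27 - -50\right) = \frac{192698071}{10644} - \left(-27 + 50\right) = \frac{192698071}{10644} - 23 = \frac{192453259}{10644}$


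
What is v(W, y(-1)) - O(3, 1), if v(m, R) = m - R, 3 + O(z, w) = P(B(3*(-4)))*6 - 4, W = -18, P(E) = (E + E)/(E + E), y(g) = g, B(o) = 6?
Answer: -16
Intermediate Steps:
P(E) = 1 (P(E) = (2*E)/((2*E)) = (2*E)*(1/(2*E)) = 1)
O(z, w) = -1 (O(z, w) = -3 + (1*6 - 4) = -3 + (6 - 4) = -3 + 2 = -1)
v(W, y(-1)) - O(3, 1) = (-18 - 1*(-1)) - 1*(-1) = (-18 + 1) + 1 = -17 + 1 = -16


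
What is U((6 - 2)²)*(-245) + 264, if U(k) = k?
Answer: -3656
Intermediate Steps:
U((6 - 2)²)*(-245) + 264 = (6 - 2)²*(-245) + 264 = 4²*(-245) + 264 = 16*(-245) + 264 = -3920 + 264 = -3656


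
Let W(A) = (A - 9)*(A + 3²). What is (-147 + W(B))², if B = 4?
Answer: 44944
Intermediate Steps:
W(A) = (-9 + A)*(9 + A) (W(A) = (-9 + A)*(A + 9) = (-9 + A)*(9 + A))
(-147 + W(B))² = (-147 + (-81 + 4²))² = (-147 + (-81 + 16))² = (-147 - 65)² = (-212)² = 44944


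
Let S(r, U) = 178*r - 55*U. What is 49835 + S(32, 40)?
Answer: 53331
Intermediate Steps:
S(r, U) = -55*U + 178*r
49835 + S(32, 40) = 49835 + (-55*40 + 178*32) = 49835 + (-2200 + 5696) = 49835 + 3496 = 53331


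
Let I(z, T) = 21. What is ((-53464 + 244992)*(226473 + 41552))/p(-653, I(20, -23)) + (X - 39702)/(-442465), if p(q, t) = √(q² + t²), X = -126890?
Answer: 166592/442465 + 5133429220*√17074/8537 ≈ 7.8572e+7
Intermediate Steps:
((-53464 + 244992)*(226473 + 41552))/p(-653, I(20, -23)) + (X - 39702)/(-442465) = ((-53464 + 244992)*(226473 + 41552))/(√((-653)² + 21²)) + (-126890 - 39702)/(-442465) = (191528*268025)/(√(426409 + 441)) - 166592*(-1/442465) = 51334292200/(√426850) + 166592/442465 = 51334292200/((5*√17074)) + 166592/442465 = 51334292200*(√17074/85370) + 166592/442465 = 5133429220*√17074/8537 + 166592/442465 = 166592/442465 + 5133429220*√17074/8537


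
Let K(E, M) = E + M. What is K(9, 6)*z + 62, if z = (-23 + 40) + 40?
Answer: 917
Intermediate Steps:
z = 57 (z = 17 + 40 = 57)
K(9, 6)*z + 62 = (9 + 6)*57 + 62 = 15*57 + 62 = 855 + 62 = 917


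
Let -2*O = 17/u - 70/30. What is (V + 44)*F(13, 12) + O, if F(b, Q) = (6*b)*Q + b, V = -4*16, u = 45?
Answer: -854056/45 ≈ -18979.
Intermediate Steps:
V = -64
F(b, Q) = b + 6*Q*b (F(b, Q) = 6*Q*b + b = b + 6*Q*b)
O = 44/45 (O = -(17/45 - 70/30)/2 = -(17*(1/45) - 70*1/30)/2 = -(17/45 - 7/3)/2 = -½*(-88/45) = 44/45 ≈ 0.97778)
(V + 44)*F(13, 12) + O = (-64 + 44)*(13*(1 + 6*12)) + 44/45 = -260*(1 + 72) + 44/45 = -260*73 + 44/45 = -20*949 + 44/45 = -18980 + 44/45 = -854056/45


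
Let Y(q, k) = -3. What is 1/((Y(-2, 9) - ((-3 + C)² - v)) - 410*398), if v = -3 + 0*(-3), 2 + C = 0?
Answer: -1/163211 ≈ -6.1270e-6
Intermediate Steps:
C = -2 (C = -2 + 0 = -2)
v = -3 (v = -3 + 0 = -3)
1/((Y(-2, 9) - ((-3 + C)² - v)) - 410*398) = 1/((-3 - ((-3 - 2)² - 1*(-3))) - 410*398) = 1/((-3 - ((-5)² + 3)) - 163180) = 1/((-3 - (25 + 3)) - 163180) = 1/((-3 - 1*28) - 163180) = 1/((-3 - 28) - 163180) = 1/(-31 - 163180) = 1/(-163211) = -1/163211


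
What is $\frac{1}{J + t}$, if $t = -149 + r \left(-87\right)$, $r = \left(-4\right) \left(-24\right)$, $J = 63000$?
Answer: $\frac{1}{54499} \approx 1.8349 \cdot 10^{-5}$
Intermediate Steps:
$r = 96$
$t = -8501$ ($t = -149 + 96 \left(-87\right) = -149 - 8352 = -8501$)
$\frac{1}{J + t} = \frac{1}{63000 - 8501} = \frac{1}{54499}$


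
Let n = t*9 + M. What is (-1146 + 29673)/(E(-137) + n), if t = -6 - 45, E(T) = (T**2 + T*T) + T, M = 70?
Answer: 28527/37012 ≈ 0.77075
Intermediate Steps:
E(T) = T + 2*T**2 (E(T) = (T**2 + T**2) + T = 2*T**2 + T = T + 2*T**2)
t = -51
n = -389 (n = -51*9 + 70 = -459 + 70 = -389)
(-1146 + 29673)/(E(-137) + n) = (-1146 + 29673)/(-137*(1 + 2*(-137)) - 389) = 28527/(-137*(1 - 274) - 389) = 28527/(-137*(-273) - 389) = 28527/(37401 - 389) = 28527/37012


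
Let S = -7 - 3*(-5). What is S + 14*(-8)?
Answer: -104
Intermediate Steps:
S = 8 (S = -7 - 1*(-15) = -7 + 15 = 8)
S + 14*(-8) = 8 + 14*(-8) = 8 - 112 = -104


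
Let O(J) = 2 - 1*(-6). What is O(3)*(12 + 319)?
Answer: 2648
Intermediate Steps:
O(J) = 8 (O(J) = 2 + 6 = 8)
O(3)*(12 + 319) = 8*(12 + 319) = 8*331 = 2648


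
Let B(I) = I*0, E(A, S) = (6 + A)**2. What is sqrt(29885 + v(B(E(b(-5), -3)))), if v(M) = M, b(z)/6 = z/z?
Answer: sqrt(29885) ≈ 172.87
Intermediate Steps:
b(z) = 6 (b(z) = 6*(z/z) = 6*1 = 6)
B(I) = 0
sqrt(29885 + v(B(E(b(-5), -3)))) = sqrt(29885 + 0) = sqrt(29885)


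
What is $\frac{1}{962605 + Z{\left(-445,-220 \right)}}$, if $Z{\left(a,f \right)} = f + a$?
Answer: $\frac{1}{961940} \approx 1.0396 \cdot 10^{-6}$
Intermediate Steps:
$Z{\left(a,f \right)} = a + f$
$\frac{1}{962605 + Z{\left(-445,-220 \right)}} = \frac{1}{962605 - 665} = \frac{1}{961940}$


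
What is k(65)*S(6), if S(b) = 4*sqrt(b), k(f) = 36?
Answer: 144*sqrt(6) ≈ 352.73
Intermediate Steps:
k(65)*S(6) = 36*(4*sqrt(6)) = 144*sqrt(6)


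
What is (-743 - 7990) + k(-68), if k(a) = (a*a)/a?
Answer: -8801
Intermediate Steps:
k(a) = a (k(a) = a**2/a = a)
(-743 - 7990) + k(-68) = (-743 - 7990) - 68 = -8733 - 68 = -8801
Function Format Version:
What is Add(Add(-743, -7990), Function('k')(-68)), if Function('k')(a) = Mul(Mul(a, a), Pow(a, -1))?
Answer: -8801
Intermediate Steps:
Function('k')(a) = a (Function('k')(a) = Mul(Pow(a, 2), Pow(a, -1)) = a)
Add(Add(-743, -7990), Function('k')(-68)) = Add(Add(-743, -7990), -68) = Add(-8733, -68) = -8801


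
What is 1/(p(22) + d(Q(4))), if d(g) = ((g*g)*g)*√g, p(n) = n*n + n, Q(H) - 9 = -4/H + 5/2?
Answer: -64768/1768315933 + 74088*√42/1768315933 ≈ 0.00023490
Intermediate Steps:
Q(H) = 23/2 - 4/H (Q(H) = 9 + (-4/H + 5/2) = 9 + (5/2 - 4/H) = 23/2 - 4/H)
p(n) = n + n² (p(n) = n² + n = n + n²)
d(g) = g^(7/2) (d(g) = (g²*g)*√g = g³*√g = g^(7/2))
1/(p(22) + d(Q(4))) = 1/(22*(1 + 22) + (23/2 - 4/4)^(7/2)) = 1/(22*23 + (23/2 - 4*¼)^(7/2)) = 1/(506 + (23/2 - 1)^(7/2)) = 1/(506 + (21/2)^(7/2)) = 1/(506 + 9261*√42/16)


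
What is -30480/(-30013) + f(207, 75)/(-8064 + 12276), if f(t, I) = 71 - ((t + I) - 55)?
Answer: 792947/810351 ≈ 0.97852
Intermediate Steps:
f(t, I) = 126 - I - t (f(t, I) = 71 - ((I + t) - 55) = 71 - (-55 + I + t) = 71 + (55 - I - t) = 126 - I - t)
-30480/(-30013) + f(207, 75)/(-8064 + 12276) = -30480/(-30013) + (126 - 1*75 - 1*207)/(-8064 + 12276) = -30480*(-1/30013) + (126 - 75 - 207)/4212 = 30480/30013 - 156*1/4212 = 30480/30013 - 1/27 = 792947/810351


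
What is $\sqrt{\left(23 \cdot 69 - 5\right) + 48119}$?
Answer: $\sqrt{49701} \approx 222.94$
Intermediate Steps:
$\sqrt{\left(23 \cdot 69 - 5\right) + 48119} = \sqrt{\left(1587 + \left(-12 + 7\right)\right) + 48119} = \sqrt{\left(1587 - 5\right) + 48119} = \sqrt{1582 + 48119} = \sqrt{49701}$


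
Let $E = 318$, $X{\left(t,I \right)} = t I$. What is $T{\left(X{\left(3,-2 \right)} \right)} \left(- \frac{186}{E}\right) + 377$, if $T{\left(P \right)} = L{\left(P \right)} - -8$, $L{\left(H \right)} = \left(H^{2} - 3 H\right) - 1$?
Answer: $\frac{18090}{53} \approx 341.32$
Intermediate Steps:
$L{\left(H \right)} = -1 + H^{2} - 3 H$
$X{\left(t,I \right)} = I t$
$T{\left(P \right)} = 7 + P^{2} - 3 P$ ($T{\left(P \right)} = \left(-1 + P^{2} - 3 P\right) - -8 = \left(-1 + P^{2} - 3 P\right) + 8 = 7 + P^{2} - 3 P$)
$T{\left(X{\left(3,-2 \right)} \right)} \left(- \frac{186}{E}\right) + 377 = \left(7 + \left(\left(-2\right) 3\right)^{2} - 3 \left(\left(-2\right) 3\right)\right) \left(- \frac{186}{318}\right) + 377 = \left(7 + \left(-6\right)^{2} - -18\right) \left(\left(-186\right) \frac{1}{318}\right) + 377 = \left(7 + 36 + 18\right) \left(- \frac{31}{53}\right) + 377 = 61 \left(- \frac{31}{53}\right) + 377 = - \frac{1891}{53} + 377 = \frac{18090}{53}$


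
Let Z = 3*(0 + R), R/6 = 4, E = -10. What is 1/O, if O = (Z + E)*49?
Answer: 1/3038 ≈ 0.00032916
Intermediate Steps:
R = 24 (R = 6*4 = 24)
Z = 72 (Z = 3*(0 + 24) = 3*24 = 72)
O = 3038 (O = (72 - 10)*49 = 62*49 = 3038)
1/O = 1/3038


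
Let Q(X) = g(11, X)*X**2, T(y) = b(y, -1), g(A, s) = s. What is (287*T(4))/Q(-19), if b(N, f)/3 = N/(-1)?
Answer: 3444/6859 ≈ 0.50211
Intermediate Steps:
b(N, f) = -3*N (b(N, f) = 3*(N/(-1)) = 3*(N*(-1)) = 3*(-N) = -3*N)
T(y) = -3*y
Q(X) = X**3 (Q(X) = X*X**2 = X**3)
(287*T(4))/Q(-19) = (287*(-3*4))/((-19)**3) = (287*(-12))/(-6859) = -3444*(-1/6859) = 3444/6859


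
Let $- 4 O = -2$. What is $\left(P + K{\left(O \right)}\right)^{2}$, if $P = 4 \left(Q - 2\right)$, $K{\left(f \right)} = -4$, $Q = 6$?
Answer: $144$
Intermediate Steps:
$O = \frac{1}{2}$ ($O = \left(- \frac{1}{4}\right) \left(-2\right) = \frac{1}{2} \approx 0.5$)
$P = 16$ ($P = 4 \left(6 - 2\right) = 4 \cdot 4 = 16$)
$\left(P + K{\left(O \right)}\right)^{2} = \left(16 - 4\right)^{2} = 12^{2} = 144$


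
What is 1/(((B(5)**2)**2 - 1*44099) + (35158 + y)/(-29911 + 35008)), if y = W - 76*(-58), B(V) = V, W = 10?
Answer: -1699/73849134 ≈ -2.3006e-5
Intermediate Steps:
y = 4418 (y = 10 - 76*(-58) = 10 + 4408 = 4418)
1/(((B(5)**2)**2 - 1*44099) + (35158 + y)/(-29911 + 35008)) = 1/(((5**2)**2 - 1*44099) + (35158 + 4418)/(-29911 + 35008)) = 1/((25**2 - 44099) + 39576/5097) = 1/((625 - 44099) + 39576*(1/5097)) = 1/(-43474 + 13192/1699) = 1/(-73849134/1699) = -1699/73849134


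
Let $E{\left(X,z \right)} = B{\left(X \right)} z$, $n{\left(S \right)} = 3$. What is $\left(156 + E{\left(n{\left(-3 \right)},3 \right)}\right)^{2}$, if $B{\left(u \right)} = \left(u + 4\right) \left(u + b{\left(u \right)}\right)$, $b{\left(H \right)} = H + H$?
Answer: $119025$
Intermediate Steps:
$b{\left(H \right)} = 2 H$
$B{\left(u \right)} = 3 u \left(4 + u\right)$ ($B{\left(u \right)} = \left(u + 4\right) \left(u + 2 u\right) = \left(4 + u\right) 3 u = 3 u \left(4 + u\right)$)
$E{\left(X,z \right)} = 3 X z \left(4 + X\right)$ ($E{\left(X,z \right)} = 3 X \left(4 + X\right) z = 3 X z \left(4 + X\right)$)
$\left(156 + E{\left(n{\left(-3 \right)},3 \right)}\right)^{2} = \left(156 + 3 \cdot 3 \cdot 3 \left(4 + 3\right)\right)^{2} = \left(156 + 3 \cdot 3 \cdot 3 \cdot 7\right)^{2} = \left(156 + 189\right)^{2} = 345^{2} = 119025$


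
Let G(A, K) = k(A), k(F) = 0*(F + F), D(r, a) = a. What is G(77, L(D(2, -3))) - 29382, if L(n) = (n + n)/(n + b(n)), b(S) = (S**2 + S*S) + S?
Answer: -29382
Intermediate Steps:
b(S) = S + 2*S**2 (b(S) = (S**2 + S**2) + S = 2*S**2 + S = S + 2*S**2)
k(F) = 0 (k(F) = 0*(2*F) = 0)
L(n) = 2*n/(n + n*(1 + 2*n)) (L(n) = (n + n)/(n + n*(1 + 2*n)) = (2*n)/(n + n*(1 + 2*n)) = 2*n/(n + n*(1 + 2*n)))
G(A, K) = 0
G(77, L(D(2, -3))) - 29382 = 0 - 29382 = -29382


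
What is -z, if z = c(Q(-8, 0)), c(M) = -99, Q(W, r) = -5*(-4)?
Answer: 99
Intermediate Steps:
Q(W, r) = 20
z = -99
-z = -1*(-99) = 99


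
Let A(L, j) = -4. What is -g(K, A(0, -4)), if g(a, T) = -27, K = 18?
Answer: 27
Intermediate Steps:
-g(K, A(0, -4)) = -1*(-27) = 27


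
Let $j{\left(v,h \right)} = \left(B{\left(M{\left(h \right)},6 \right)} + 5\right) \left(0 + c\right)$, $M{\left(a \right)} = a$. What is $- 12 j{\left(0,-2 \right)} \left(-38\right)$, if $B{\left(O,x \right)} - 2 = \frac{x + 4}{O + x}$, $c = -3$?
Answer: $-12996$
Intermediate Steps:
$B{\left(O,x \right)} = 2 + \frac{4 + x}{O + x}$ ($B{\left(O,x \right)} = 2 + \frac{x + 4}{O + x} = 2 + \frac{4 + x}{O + x}$)
$j{\left(v,h \right)} = -15 - \frac{3 \left(22 + 2 h\right)}{6 + h}$ ($j{\left(v,h \right)} = \left(\frac{4 + 2 h + 3 \cdot 6}{h + 6} + 5\right) \left(0 - 3\right) = \left(\frac{4 + 2 h + 18}{6 + h} + 5\right) \left(-3\right) = \left(\frac{22 + 2 h}{6 + h} + 5\right) \left(-3\right) = \left(5 + \frac{22 + 2 h}{6 + h}\right) \left(-3\right) = -15 - \frac{3 \left(22 + 2 h\right)}{6 + h}$)
$- 12 j{\left(0,-2 \right)} \left(-38\right) = - 12 \frac{3 \left(-52 - -14\right)}{6 - 2} \left(-38\right) = - 12 \frac{3 \left(-52 + 14\right)}{4} \left(-38\right) = - 12 \cdot 3 \cdot \frac{1}{4} \left(-38\right) \left(-38\right) = \left(-12\right) \left(- \frac{57}{2}\right) \left(-38\right) = 342 \left(-38\right) = -12996$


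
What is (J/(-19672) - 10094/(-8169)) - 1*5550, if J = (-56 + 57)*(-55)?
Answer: -127384161991/22957224 ≈ -5548.8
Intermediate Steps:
J = -55 (J = 1*(-55) = -55)
(J/(-19672) - 10094/(-8169)) - 1*5550 = (-55/(-19672) - 10094/(-8169)) - 1*5550 = (-55*(-1/19672) - 10094*(-1/8169)) - 5550 = (55/19672 + 1442/1167) - 5550 = 28431209/22957224 - 5550 = -127384161991/22957224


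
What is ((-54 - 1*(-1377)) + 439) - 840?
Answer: 922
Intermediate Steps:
((-54 - 1*(-1377)) + 439) - 840 = ((-54 + 1377) + 439) - 840 = (1323 + 439) - 840 = 1762 - 840 = 922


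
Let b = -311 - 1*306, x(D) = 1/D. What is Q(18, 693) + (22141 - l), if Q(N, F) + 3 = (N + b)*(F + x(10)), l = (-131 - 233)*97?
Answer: -3577209/10 ≈ -3.5772e+5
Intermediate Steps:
l = -35308 (l = -364*97 = -35308)
b = -617 (b = -311 - 306 = -617)
Q(N, F) = -3 + (-617 + N)*(⅒ + F) (Q(N, F) = -3 + (N - 617)*(F + 1/10) = -3 + (-617 + N)*(F + ⅒) = -3 + (-617 + N)*(⅒ + F))
Q(18, 693) + (22141 - l) = (-647/10 - 617*693 + (⅒)*18 + 693*18) + (22141 - 1*(-35308)) = (-647/10 - 427581 + 9/5 + 12474) + (22141 + 35308) = -4151699/10 + 57449 = -3577209/10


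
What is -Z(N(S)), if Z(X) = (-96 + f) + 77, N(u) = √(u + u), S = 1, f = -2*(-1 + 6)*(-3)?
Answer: -11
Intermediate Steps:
f = 30 (f = -2*5*(-3) = -10*(-3) = 30)
N(u) = √2*√u (N(u) = √(2*u) = √2*√u)
Z(X) = 11 (Z(X) = (-96 + 30) + 77 = -66 + 77 = 11)
-Z(N(S)) = -1*11 = -11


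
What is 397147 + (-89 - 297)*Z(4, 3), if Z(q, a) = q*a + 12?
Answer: 387883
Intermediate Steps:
Z(q, a) = 12 + a*q (Z(q, a) = a*q + 12 = 12 + a*q)
397147 + (-89 - 297)*Z(4, 3) = 397147 + (-89 - 297)*(12 + 3*4) = 397147 - 386*(12 + 12) = 397147 - 386*24 = 397147 - 9264 = 387883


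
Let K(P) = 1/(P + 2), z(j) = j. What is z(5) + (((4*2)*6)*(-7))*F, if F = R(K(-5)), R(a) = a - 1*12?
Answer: 4149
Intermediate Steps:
K(P) = 1/(2 + P)
R(a) = -12 + a (R(a) = a - 12 = -12 + a)
F = -37/3 (F = -12 + 1/(2 - 5) = -12 + 1/(-3) = -12 - 1/3 = -37/3 ≈ -12.333)
z(5) + (((4*2)*6)*(-7))*F = 5 + (((4*2)*6)*(-7))*(-37/3) = 5 + ((8*6)*(-7))*(-37/3) = 5 + (48*(-7))*(-37/3) = 5 - 336*(-37/3) = 5 + 4144 = 4149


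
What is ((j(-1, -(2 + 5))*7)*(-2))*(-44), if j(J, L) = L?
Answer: -4312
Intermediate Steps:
((j(-1, -(2 + 5))*7)*(-2))*(-44) = ((-(2 + 5)*7)*(-2))*(-44) = ((-1*7*7)*(-2))*(-44) = (-7*7*(-2))*(-44) = -49*(-2)*(-44) = 98*(-44) = -4312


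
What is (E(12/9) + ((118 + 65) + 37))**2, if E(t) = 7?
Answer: 51529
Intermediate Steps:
(E(12/9) + ((118 + 65) + 37))**2 = (7 + ((118 + 65) + 37))**2 = (7 + (183 + 37))**2 = (7 + 220)**2 = 227**2 = 51529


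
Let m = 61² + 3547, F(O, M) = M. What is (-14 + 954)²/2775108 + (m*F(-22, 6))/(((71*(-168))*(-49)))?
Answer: 948595787/2413650183 ≈ 0.39301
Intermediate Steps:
m = 7268 (m = 3721 + 3547 = 7268)
(-14 + 954)²/2775108 + (m*F(-22, 6))/(((71*(-168))*(-49))) = (-14 + 954)²/2775108 + (7268*6)/(((71*(-168))*(-49))) = 940²*(1/2775108) + 43608/((-11928*(-49))) = 883600*(1/2775108) + 43608/584472 = 220900/693777 + 43608*(1/584472) = 220900/693777 + 1817/24353 = 948595787/2413650183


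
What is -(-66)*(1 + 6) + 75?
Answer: 537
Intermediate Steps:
-(-66)*(1 + 6) + 75 = -(-66)*7 + 75 = -33*(-14) + 75 = 462 + 75 = 537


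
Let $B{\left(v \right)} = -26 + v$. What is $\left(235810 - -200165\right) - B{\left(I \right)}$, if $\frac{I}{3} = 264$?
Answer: $435209$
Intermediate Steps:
$I = 792$ ($I = 3 \cdot 264 = 792$)
$\left(235810 - -200165\right) - B{\left(I \right)} = \left(235810 - -200165\right) - \left(-26 + 792\right) = \left(235810 + 200165\right) - 766 = 435975 - 766 = 435209$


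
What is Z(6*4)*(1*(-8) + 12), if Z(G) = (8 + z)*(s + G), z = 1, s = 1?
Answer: 900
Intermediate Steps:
Z(G) = 9 + 9*G (Z(G) = (8 + 1)*(1 + G) = 9*(1 + G) = 9 + 9*G)
Z(6*4)*(1*(-8) + 12) = (9 + 9*(6*4))*(1*(-8) + 12) = (9 + 9*24)*(-8 + 12) = (9 + 216)*4 = 225*4 = 900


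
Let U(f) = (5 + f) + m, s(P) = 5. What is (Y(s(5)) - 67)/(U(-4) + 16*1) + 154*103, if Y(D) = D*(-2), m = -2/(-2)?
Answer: 285439/18 ≈ 15858.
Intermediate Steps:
m = 1 (m = -2*(-½) = 1)
U(f) = 6 + f (U(f) = (5 + f) + 1 = 6 + f)
Y(D) = -2*D
(Y(s(5)) - 67)/(U(-4) + 16*1) + 154*103 = (-2*5 - 67)/((6 - 4) + 16*1) + 154*103 = (-10 - 67)/(2 + 16) + 15862 = -77/18 + 15862 = 285439/18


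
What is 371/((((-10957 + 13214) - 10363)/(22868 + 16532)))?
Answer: -1044100/579 ≈ -1803.3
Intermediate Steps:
371/((((-10957 + 13214) - 10363)/(22868 + 16532))) = 371/(((2257 - 10363)/39400)) = 371/((-8106*1/39400)) = 371/(-4053/19700) = 371*(-19700/4053) = -1044100/579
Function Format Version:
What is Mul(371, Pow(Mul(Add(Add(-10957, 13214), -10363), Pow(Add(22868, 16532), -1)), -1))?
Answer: Rational(-1044100, 579) ≈ -1803.3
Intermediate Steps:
Mul(371, Pow(Mul(Add(Add(-10957, 13214), -10363), Pow(Add(22868, 16532), -1)), -1)) = Mul(371, Pow(Mul(Add(2257, -10363), Pow(39400, -1)), -1)) = Mul(371, Pow(Mul(-8106, Rational(1, 39400)), -1)) = Mul(371, Pow(Rational(-4053, 19700), -1)) = Mul(371, Rational(-19700, 4053)) = Rational(-1044100, 579)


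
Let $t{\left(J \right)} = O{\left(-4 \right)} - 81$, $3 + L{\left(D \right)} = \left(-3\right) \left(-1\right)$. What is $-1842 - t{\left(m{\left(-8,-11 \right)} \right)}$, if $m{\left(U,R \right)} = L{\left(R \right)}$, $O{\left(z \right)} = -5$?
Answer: $-1756$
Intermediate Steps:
$L{\left(D \right)} = 0$ ($L{\left(D \right)} = -3 - -3 = -3 + 3 = 0$)
$m{\left(U,R \right)} = 0$
$t{\left(J \right)} = -86$ ($t{\left(J \right)} = -5 - 81 = -86$)
$-1842 - t{\left(m{\left(-8,-11 \right)} \right)} = -1842 - -86 = -1842 + 86 = -1756$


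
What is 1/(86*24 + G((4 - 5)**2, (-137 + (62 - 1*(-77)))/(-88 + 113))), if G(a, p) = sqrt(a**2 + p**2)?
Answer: 1290000/2662559371 - 25*sqrt(629)/2662559371 ≈ 0.00048426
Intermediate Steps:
1/(86*24 + G((4 - 5)**2, (-137 + (62 - 1*(-77)))/(-88 + 113))) = 1/(86*24 + sqrt(((4 - 5)**2)**2 + ((-137 + (62 - 1*(-77)))/(-88 + 113))**2)) = 1/(2064 + sqrt(((-1)**2)**2 + ((-137 + (62 + 77))/25)**2)) = 1/(2064 + sqrt(1**2 + ((-137 + 139)*(1/25))**2)) = 1/(2064 + sqrt(1 + (2*(1/25))**2)) = 1/(2064 + sqrt(1 + (2/25)**2)) = 1/(2064 + sqrt(1 + 4/625)) = 1/(2064 + sqrt(629/625)) = 1/(2064 + sqrt(629)/25)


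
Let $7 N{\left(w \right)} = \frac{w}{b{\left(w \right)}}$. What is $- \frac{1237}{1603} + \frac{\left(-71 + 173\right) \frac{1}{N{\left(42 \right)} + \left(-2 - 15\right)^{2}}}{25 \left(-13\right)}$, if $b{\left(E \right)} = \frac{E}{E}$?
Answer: $- \frac{118760881}{153687625} \approx -0.77274$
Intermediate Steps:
$b{\left(E \right)} = 1$
$N{\left(w \right)} = \frac{w}{7}$ ($N{\left(w \right)} = \frac{w 1^{-1}}{7} = \frac{w 1}{7} = \frac{w}{7}$)
$- \frac{1237}{1603} + \frac{\left(-71 + 173\right) \frac{1}{N{\left(42 \right)} + \left(-2 - 15\right)^{2}}}{25 \left(-13\right)} = - \frac{1237}{1603} + \frac{\left(-71 + 173\right) \frac{1}{\frac{1}{7} \cdot 42 + \left(-2 - 15\right)^{2}}}{25 \left(-13\right)} = \left(-1237\right) \frac{1}{1603} + \frac{102 \frac{1}{6 + \left(-17\right)^{2}}}{-325} = - \frac{1237}{1603} + \frac{102}{6 + 289} \left(- \frac{1}{325}\right) = - \frac{1237}{1603} + \frac{102}{295} \left(- \frac{1}{325}\right) = - \frac{1237}{1603} - \frac{102}{95875} = - \frac{118760881}{153687625}$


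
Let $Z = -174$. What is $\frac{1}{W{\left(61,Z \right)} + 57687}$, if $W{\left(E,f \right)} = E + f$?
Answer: $\frac{1}{57574} \approx 1.7369 \cdot 10^{-5}$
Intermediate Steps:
$\frac{1}{W{\left(61,Z \right)} + 57687} = \frac{1}{\left(61 - 174\right) + 57687} = \frac{1}{-113 + 57687} = \frac{1}{57574}$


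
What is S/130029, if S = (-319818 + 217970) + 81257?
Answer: -20591/130029 ≈ -0.15836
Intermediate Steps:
S = -20591 (S = -101848 + 81257 = -20591)
S/130029 = -20591/130029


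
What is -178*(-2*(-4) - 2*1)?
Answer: -1068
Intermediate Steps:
-178*(-2*(-4) - 2*1) = -178*(8 - 2) = -178*6 = -1068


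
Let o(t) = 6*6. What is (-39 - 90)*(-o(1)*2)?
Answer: 9288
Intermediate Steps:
o(t) = 36
(-39 - 90)*(-o(1)*2) = (-39 - 90)*(-1*36*2) = -(-4644)*2 = -129*(-72) = 9288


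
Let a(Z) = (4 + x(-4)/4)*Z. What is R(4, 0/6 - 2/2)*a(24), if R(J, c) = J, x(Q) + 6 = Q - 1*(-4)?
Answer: 240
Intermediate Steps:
x(Q) = -2 + Q (x(Q) = -6 + (Q - 1*(-4)) = -6 + (Q + 4) = -6 + (4 + Q) = -2 + Q)
a(Z) = 5*Z/2 (a(Z) = (4 + (-2 - 4)/4)*Z = (4 - 6*¼)*Z = (4 - 3/2)*Z = 5*Z/2)
R(4, 0/6 - 2/2)*a(24) = 4*((5/2)*24) = 4*60 = 240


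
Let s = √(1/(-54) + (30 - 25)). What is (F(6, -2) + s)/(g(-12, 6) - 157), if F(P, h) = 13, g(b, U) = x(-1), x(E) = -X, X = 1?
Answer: -13/158 - √1614/2844 ≈ -0.096405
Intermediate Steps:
x(E) = -1 (x(E) = -1*1 = -1)
g(b, U) = -1
s = √1614/18 (s = √(-1/54 + 5) = √(269/54) = √1614/18 ≈ 2.2319)
(F(6, -2) + s)/(g(-12, 6) - 157) = (13 + √1614/18)/(-1 - 157) = (13 + √1614/18)/(-158) = (13 + √1614/18)*(-1/158) = -13/158 - √1614/2844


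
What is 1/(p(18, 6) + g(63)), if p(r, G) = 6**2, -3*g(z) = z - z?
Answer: 1/36 ≈ 0.027778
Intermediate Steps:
g(z) = 0 (g(z) = -(z - z)/3 = -1/3*0 = 0)
p(r, G) = 36
1/(p(18, 6) + g(63)) = 1/(36 + 0) = 1/36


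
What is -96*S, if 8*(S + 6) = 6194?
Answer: -73752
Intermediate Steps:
S = 3073/4 (S = -6 + (⅛)*6194 = -6 + 3097/4 = 3073/4 ≈ 768.25)
-96*S = -96*3073/4 = -73752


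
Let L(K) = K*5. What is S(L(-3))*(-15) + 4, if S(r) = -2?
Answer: 34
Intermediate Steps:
L(K) = 5*K
S(L(-3))*(-15) + 4 = -2*(-15) + 4 = 30 + 4 = 34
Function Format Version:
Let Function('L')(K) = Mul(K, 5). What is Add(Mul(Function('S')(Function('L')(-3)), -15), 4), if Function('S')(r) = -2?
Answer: 34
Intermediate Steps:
Function('L')(K) = Mul(5, K)
Add(Mul(Function('S')(Function('L')(-3)), -15), 4) = Add(Mul(-2, -15), 4) = Add(30, 4) = 34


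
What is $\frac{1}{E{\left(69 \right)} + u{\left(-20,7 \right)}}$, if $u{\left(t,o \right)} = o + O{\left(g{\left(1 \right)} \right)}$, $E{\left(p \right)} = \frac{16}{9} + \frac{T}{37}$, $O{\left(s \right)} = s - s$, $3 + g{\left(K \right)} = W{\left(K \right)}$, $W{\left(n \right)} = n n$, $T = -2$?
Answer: $\frac{333}{2905} \approx 0.11463$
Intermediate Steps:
$W{\left(n \right)} = n^{2}$
$g{\left(K \right)} = -3 + K^{2}$
$O{\left(s \right)} = 0$
$E{\left(p \right)} = \frac{574}{333}$ ($E{\left(p \right)} = \frac{16}{9} - \frac{2}{37} = \frac{574}{333}$)
$u{\left(t,o \right)} = o$ ($u{\left(t,o \right)} = o + 0 = o$)
$\frac{1}{E{\left(69 \right)} + u{\left(-20,7 \right)}} = \frac{1}{\frac{574}{333} + 7} = \frac{1}{\frac{2905}{333}} = \frac{333}{2905}$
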